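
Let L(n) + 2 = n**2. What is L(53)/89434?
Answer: 2807/89434 ≈ 0.031386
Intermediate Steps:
L(n) = -2 + n**2
L(53)/89434 = (-2 + 53**2)/89434 = (-2 + 2809)*(1/89434) = 2807*(1/89434) = 2807/89434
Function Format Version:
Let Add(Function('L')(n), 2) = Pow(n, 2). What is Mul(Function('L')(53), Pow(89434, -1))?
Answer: Rational(2807, 89434) ≈ 0.031386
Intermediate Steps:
Function('L')(n) = Add(-2, Pow(n, 2))
Mul(Function('L')(53), Pow(89434, -1)) = Mul(Add(-2, Pow(53, 2)), Pow(89434, -1)) = Mul(Add(-2, 2809), Rational(1, 89434)) = Mul(2807, Rational(1, 89434)) = Rational(2807, 89434)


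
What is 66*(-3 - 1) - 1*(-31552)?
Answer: 31288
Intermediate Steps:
66*(-3 - 1) - 1*(-31552) = 66*(-4) + 31552 = -264 + 31552 = 31288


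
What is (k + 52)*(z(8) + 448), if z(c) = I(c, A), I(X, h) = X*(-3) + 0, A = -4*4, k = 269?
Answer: 136104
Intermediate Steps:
A = -16
I(X, h) = -3*X (I(X, h) = -3*X + 0 = -3*X)
z(c) = -3*c
(k + 52)*(z(8) + 448) = (269 + 52)*(-3*8 + 448) = 321*(-24 + 448) = 321*424 = 136104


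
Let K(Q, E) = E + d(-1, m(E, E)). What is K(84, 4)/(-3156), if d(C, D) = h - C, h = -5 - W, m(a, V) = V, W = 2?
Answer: 1/1578 ≈ 0.00063371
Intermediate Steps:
h = -7 (h = -5 - 1*2 = -5 - 2 = -7)
d(C, D) = -7 - C
K(Q, E) = -6 + E (K(Q, E) = E + (-7 - 1*(-1)) = E + (-7 + 1) = E - 6 = -6 + E)
K(84, 4)/(-3156) = (-6 + 4)/(-3156) = -2*(-1/3156) = 1/1578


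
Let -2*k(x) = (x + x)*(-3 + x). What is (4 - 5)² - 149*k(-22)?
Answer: 81951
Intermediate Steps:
k(x) = -x*(-3 + x) (k(x) = -(x + x)*(-3 + x)/2 = -2*x*(-3 + x)/2 = -x*(-3 + x))
(4 - 5)² - 149*k(-22) = (4 - 5)² - (-3278)*(3 - 1*(-22)) = (-1)² - (-3278)*(3 + 22) = 1 - (-3278)*25 = 1 - 149*(-550) = 1 + 81950 = 81951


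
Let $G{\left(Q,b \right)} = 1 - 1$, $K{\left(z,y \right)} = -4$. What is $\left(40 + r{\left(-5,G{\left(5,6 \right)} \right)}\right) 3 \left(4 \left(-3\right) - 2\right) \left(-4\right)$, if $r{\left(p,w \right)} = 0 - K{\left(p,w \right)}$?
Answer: $7392$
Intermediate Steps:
$G{\left(Q,b \right)} = 0$ ($G{\left(Q,b \right)} = 1 - 1 = 0$)
$r{\left(p,w \right)} = 4$ ($r{\left(p,w \right)} = 0 - -4 = 0 + 4 = 4$)
$\left(40 + r{\left(-5,G{\left(5,6 \right)} \right)}\right) 3 \left(4 \left(-3\right) - 2\right) \left(-4\right) = \left(40 + 4\right) 3 \left(4 \left(-3\right) - 2\right) \left(-4\right) = 44 \cdot 3 \left(-12 - 2\right) \left(-4\right) = 44 \cdot 3 \left(-14\right) \left(-4\right) = 44 \left(\left(-42\right) \left(-4\right)\right) = 44 \cdot 168 = 7392$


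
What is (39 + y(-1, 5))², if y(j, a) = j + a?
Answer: 1849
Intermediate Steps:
y(j, a) = a + j
(39 + y(-1, 5))² = (39 + (5 - 1))² = (39 + 4)² = 43² = 1849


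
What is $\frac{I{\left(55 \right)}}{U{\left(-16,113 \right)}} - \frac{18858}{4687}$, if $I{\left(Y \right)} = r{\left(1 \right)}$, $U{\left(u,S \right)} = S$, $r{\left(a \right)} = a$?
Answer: $- \frac{2126267}{529631} \approx -4.0146$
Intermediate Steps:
$I{\left(Y \right)} = 1$
$\frac{I{\left(55 \right)}}{U{\left(-16,113 \right)}} - \frac{18858}{4687} = 1 \cdot \frac{1}{113} - \frac{18858}{4687} = \frac{1}{113} - \frac{18858}{4687} = - \frac{2126267}{529631}$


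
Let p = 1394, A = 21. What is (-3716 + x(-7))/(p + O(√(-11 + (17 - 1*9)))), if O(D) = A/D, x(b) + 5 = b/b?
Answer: -5185680/1943383 - 26040*I*√3/1943383 ≈ -2.6684 - 0.023208*I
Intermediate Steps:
x(b) = -4 (x(b) = -5 + b/b = -5 + 1 = -4)
O(D) = 21/D
(-3716 + x(-7))/(p + O(√(-11 + (17 - 1*9)))) = (-3716 - 4)/(1394 + 21/(√(-11 + (17 - 1*9)))) = -3720/(1394 + 21/(√(-11 + (17 - 9)))) = -3720/(1394 + 21/(√(-11 + 8))) = -3720/(1394 + 21/(√(-3))) = -3720/(1394 + 21/((I*√3))) = -3720/(1394 + 21*(-I*√3/3)) = -3720/(1394 - 7*I*√3)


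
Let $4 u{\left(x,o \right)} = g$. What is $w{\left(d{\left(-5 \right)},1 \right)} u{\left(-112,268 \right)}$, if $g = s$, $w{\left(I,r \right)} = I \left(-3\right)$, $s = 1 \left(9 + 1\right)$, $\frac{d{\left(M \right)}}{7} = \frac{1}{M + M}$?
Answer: $\frac{21}{4} \approx 5.25$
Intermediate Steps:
$d{\left(M \right)} = \frac{7}{2 M}$ ($d{\left(M \right)} = \frac{7}{M + M} = \frac{7}{2 M}$)
$s = 10$ ($s = 1 \cdot 10 = 10$)
$w{\left(I,r \right)} = - 3 I$
$g = 10$
$u{\left(x,o \right)} = \frac{5}{2}$ ($u{\left(x,o \right)} = \frac{1}{4} \cdot 10 = \frac{5}{2}$)
$w{\left(d{\left(-5 \right)},1 \right)} u{\left(-112,268 \right)} = - 3 \frac{7}{2 \left(-5\right)} \frac{5}{2} = - 3 \cdot \frac{7}{2} \left(- \frac{1}{5}\right) \frac{5}{2} = \left(-3\right) \left(- \frac{7}{10}\right) \frac{5}{2} = \frac{21}{10} \cdot \frac{5}{2} = \frac{21}{4}$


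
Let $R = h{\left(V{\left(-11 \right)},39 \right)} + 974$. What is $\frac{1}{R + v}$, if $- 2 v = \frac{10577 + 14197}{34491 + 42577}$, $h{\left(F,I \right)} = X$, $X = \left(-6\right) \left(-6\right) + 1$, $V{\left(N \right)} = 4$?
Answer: $\frac{77068}{77903361} \approx 0.00098928$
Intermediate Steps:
$X = 37$ ($X = 36 + 1 = 37$)
$h{\left(F,I \right)} = 37$
$v = - \frac{12387}{77068}$ ($v = - \frac{\left(10577 + 14197\right) \frac{1}{34491 + 42577}}{2} = - \frac{24774 \cdot \frac{1}{77068}}{2} = \left(- \frac{1}{2}\right) \frac{12387}{38534} = - \frac{12387}{77068} \approx -0.16073$)
$R = 1011$ ($R = 37 + 974 = 1011$)
$\frac{1}{R + v} = \frac{1}{1011 - \frac{12387}{77068}} = \frac{1}{\frac{77903361}{77068}} = \frac{77068}{77903361}$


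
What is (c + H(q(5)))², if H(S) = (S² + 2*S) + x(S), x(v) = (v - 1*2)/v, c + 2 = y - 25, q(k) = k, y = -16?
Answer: 1369/25 ≈ 54.760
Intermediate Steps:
c = -43 (c = -2 + (-16 - 25) = -2 - 41 = -43)
x(v) = (-2 + v)/v (x(v) = (v - 2)/v = (-2 + v)/v)
H(S) = S² + 2*S + (-2 + S)/S (H(S) = (S² + 2*S) + (-2 + S)/S = S² + 2*S + (-2 + S)/S)
(c + H(q(5)))² = (-43 + (-2 + 5 + 5²*(2 + 5))/5)² = (-43 + (-2 + 5 + 25*7)/5)² = (-43 + (-2 + 5 + 175)/5)² = (-43 + (⅕)*178)² = (-43 + 178/5)² = (-37/5)² = 1369/25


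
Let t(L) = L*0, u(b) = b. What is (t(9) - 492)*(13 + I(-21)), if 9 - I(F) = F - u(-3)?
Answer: -19680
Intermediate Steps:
t(L) = 0
I(F) = 6 - F (I(F) = 9 - (F - 1*(-3)) = 9 - (F + 3) = 9 - (3 + F) = 9 + (-3 - F) = 6 - F)
(t(9) - 492)*(13 + I(-21)) = (0 - 492)*(13 + (6 - 1*(-21))) = -492*(13 + (6 + 21)) = -492*(13 + 27) = -492*40 = -19680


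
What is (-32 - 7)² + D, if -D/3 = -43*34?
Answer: 5907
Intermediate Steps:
D = 4386 (D = -(-129)*34 = -3*(-1462) = 4386)
(-32 - 7)² + D = (-32 - 7)² + 4386 = (-39)² + 4386 = 1521 + 4386 = 5907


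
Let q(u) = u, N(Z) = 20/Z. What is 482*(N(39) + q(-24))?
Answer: -441512/39 ≈ -11321.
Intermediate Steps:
482*(N(39) + q(-24)) = 482*(20/39 - 24) = 482*(-916/39) = -441512/39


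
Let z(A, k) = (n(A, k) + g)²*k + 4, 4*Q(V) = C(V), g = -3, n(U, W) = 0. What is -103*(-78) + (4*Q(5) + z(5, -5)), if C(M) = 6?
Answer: 7999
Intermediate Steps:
Q(V) = 3/2 (Q(V) = (¼)*6 = 3/2)
z(A, k) = 4 + 9*k (z(A, k) = (0 - 3)²*k + 4 = (-3)²*k + 4 = 9*k + 4 = 4 + 9*k)
-103*(-78) + (4*Q(5) + z(5, -5)) = -103*(-78) + (4*(3/2) + (4 + 9*(-5))) = 8034 + (6 + (4 - 45)) = 8034 + (6 - 41) = 8034 - 35 = 7999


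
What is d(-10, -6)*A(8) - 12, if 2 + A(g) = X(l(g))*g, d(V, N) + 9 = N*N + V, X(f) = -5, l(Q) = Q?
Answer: -726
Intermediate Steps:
d(V, N) = -9 + V + N**2 (d(V, N) = -9 + (N*N + V) = -9 + (N**2 + V) = -9 + (V + N**2) = -9 + V + N**2)
A(g) = -2 - 5*g
d(-10, -6)*A(8) - 12 = (-9 - 10 + (-6)**2)*(-2 - 5*8) - 12 = (-9 - 10 + 36)*(-2 - 40) - 12 = 17*(-42) - 12 = -714 - 12 = -726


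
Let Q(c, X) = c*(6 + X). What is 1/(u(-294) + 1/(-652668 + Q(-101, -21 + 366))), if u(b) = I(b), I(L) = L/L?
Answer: 688119/688118 ≈ 1.0000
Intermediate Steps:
I(L) = 1
u(b) = 1
1/(u(-294) + 1/(-652668 + Q(-101, -21 + 366))) = 1/(1 + 1/(-652668 - 101*(6 + (-21 + 366)))) = 1/(1 + 1/(-652668 - 101*(6 + 345))) = 1/(1 + 1/(-652668 - 101*351)) = 1/(1 + 1/(-652668 - 35451)) = 1/(1 + 1/(-688119)) = 1/(1 - 1/688119) = 1/(688118/688119) = 688119/688118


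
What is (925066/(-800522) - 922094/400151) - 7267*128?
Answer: -148982043825275353/160164839411 ≈ -9.3018e+5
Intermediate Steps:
(925066/(-800522) - 922094/400151) - 7267*128 = (925066*(-1/800522) - 922094*1/400151) - 1*930176 = (-462533/400261 - 922094/400151) - 930176 = -554161309017/160164839411 - 930176 = -148982043825275353/160164839411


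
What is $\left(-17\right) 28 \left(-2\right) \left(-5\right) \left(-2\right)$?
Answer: $9520$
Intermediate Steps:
$\left(-17\right) 28 \left(-2\right) \left(-5\right) \left(-2\right) = - 476 \cdot 10 \left(-2\right) = \left(-476\right) \left(-20\right) = 9520$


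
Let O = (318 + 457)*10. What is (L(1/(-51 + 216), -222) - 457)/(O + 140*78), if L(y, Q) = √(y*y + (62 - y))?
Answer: -457/18670 + √1687786/3080550 ≈ -0.024056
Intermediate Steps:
O = 7750 (O = 775*10 = 7750)
L(y, Q) = √(62 + y² - y) (L(y, Q) = √(y² + (62 - y)) = √(62 + y² - y))
(L(1/(-51 + 216), -222) - 457)/(O + 140*78) = (√(62 + (1/(-51 + 216))² - 1/(-51 + 216)) - 457)/(7750 + 140*78) = (√(62 + (1/165)² - 1/165) - 457)/(7750 + 10920) = (√(62 + (1/165)² - 1*1/165) - 457)/18670 = (√(62 + 1/27225 - 1/165) - 457)*(1/18670) = (√(1687786/27225) - 457)*(1/18670) = (√1687786/165 - 457)*(1/18670) = (-457 + √1687786/165)*(1/18670) = -457/18670 + √1687786/3080550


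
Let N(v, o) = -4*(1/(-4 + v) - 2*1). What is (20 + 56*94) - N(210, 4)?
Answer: 543430/103 ≈ 5276.0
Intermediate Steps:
N(v, o) = 8 - 4/(-4 + v) (N(v, o) = -4*(1/(-4 + v) - 2) = -4*(-2 + 1/(-4 + v)) = 8 - 4/(-4 + v))
(20 + 56*94) - N(210, 4) = (20 + 56*94) - 4*(-9 + 2*210)/(-4 + 210) = (20 + 5264) - 4*(-9 + 420)/206 = 5284 - 4*411/206 = 5284 - 1*822/103 = 5284 - 822/103 = 543430/103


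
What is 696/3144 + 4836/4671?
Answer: 256325/203967 ≈ 1.2567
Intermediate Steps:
696/3144 + 4836/4671 = 696*(1/3144) + 4836*(1/4671) = 29/131 + 1612/1557 = 256325/203967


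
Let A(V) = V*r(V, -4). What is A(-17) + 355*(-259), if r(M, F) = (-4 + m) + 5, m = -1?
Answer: -91945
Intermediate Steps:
r(M, F) = 0 (r(M, F) = (-4 - 1) + 5 = -5 + 5 = 0)
A(V) = 0 (A(V) = V*0 = 0)
A(-17) + 355*(-259) = 0 + 355*(-259) = 0 - 91945 = -91945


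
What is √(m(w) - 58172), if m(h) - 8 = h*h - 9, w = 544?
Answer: √237763 ≈ 487.61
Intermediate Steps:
m(h) = -1 + h² (m(h) = 8 + (h*h - 9) = 8 + (h² - 9) = 8 + (-9 + h²) = -1 + h²)
√(m(w) - 58172) = √((-1 + 544²) - 58172) = √((-1 + 295936) - 58172) = √(295935 - 58172) = √237763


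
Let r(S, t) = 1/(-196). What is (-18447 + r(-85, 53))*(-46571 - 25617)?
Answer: 65250967811/49 ≈ 1.3317e+9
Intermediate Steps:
r(S, t) = -1/196
(-18447 + r(-85, 53))*(-46571 - 25617) = (-18447 - 1/196)*(-46571 - 25617) = -3615613/196*(-72188) = 65250967811/49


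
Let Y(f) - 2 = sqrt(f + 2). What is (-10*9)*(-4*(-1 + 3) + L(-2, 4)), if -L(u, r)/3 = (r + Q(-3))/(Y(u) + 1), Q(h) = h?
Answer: 810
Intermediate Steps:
Y(f) = 2 + sqrt(2 + f) (Y(f) = 2 + sqrt(f + 2) = 2 + sqrt(2 + f))
L(u, r) = -3*(-3 + r)/(3 + sqrt(2 + u)) (L(u, r) = -3*(r - 3)/((2 + sqrt(2 + u)) + 1) = -3*(-3 + r)/(3 + sqrt(2 + u)))
(-10*9)*(-4*(-1 + 3) + L(-2, 4)) = (-10*9)*(-4*(-1 + 3) + 3*(3 - 1*4)/(3 + sqrt(2 - 2))) = -90*(-4*2 + 3*(3 - 4)/(3 + sqrt(0))) = -90*(-8 + 3*(-1)/(3 + 0)) = -90*(-8 + 3*(-1)/3) = -90*(-8 + 3*(1/3)*(-1)) = -90*(-8 - 1) = -90*(-9) = 810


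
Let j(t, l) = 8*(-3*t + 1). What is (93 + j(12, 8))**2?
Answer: 34969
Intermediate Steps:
j(t, l) = 8 - 24*t (j(t, l) = 8*(1 - 3*t) = 8 - 24*t)
(93 + j(12, 8))**2 = (93 + (8 - 24*12))**2 = (93 + (8 - 288))**2 = (93 - 280)**2 = (-187)**2 = 34969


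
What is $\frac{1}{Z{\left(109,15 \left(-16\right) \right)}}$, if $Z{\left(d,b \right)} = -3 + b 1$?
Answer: $- \frac{1}{243} \approx -0.0041152$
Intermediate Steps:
$Z{\left(d,b \right)} = -3 + b$
$\frac{1}{Z{\left(109,15 \left(-16\right) \right)}} = \frac{1}{-3 + 15 \left(-16\right)} = \frac{1}{-3 - 240} = \frac{1}{-243} = - \frac{1}{243}$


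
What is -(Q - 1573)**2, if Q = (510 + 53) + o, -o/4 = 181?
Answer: -3006756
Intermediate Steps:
o = -724 (o = -4*181 = -724)
Q = -161 (Q = (510 + 53) - 724 = 563 - 724 = -161)
-(Q - 1573)**2 = -(-161 - 1573)**2 = -1*(-1734)**2 = -1*3006756 = -3006756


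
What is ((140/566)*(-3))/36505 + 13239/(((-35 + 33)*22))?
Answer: -3907742655/12987436 ≈ -300.89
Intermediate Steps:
((140/566)*(-3))/36505 + 13239/(((-35 + 33)*22)) = ((140*(1/566))*(-3))*(1/36505) + 13239/((-2*22)) = ((70/283)*(-3))*(1/36505) + 13239/(-44) = -210/283*1/36505 + 13239*(-1/44) = -6/295169 - 13239/44 = -3907742655/12987436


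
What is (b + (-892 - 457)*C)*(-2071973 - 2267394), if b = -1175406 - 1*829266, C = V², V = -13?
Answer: 9688300750651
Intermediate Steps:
C = 169 (C = (-13)² = 169)
b = -2004672 (b = -1175406 - 829266 = -2004672)
(b + (-892 - 457)*C)*(-2071973 - 2267394) = (-2004672 + (-892 - 457)*169)*(-2071973 - 2267394) = (-2004672 - 1349*169)*(-4339367) = (-2004672 - 227981)*(-4339367) = -2232653*(-4339367) = 9688300750651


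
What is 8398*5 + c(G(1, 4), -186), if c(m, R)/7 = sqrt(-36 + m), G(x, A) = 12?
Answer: 41990 + 14*I*sqrt(6) ≈ 41990.0 + 34.293*I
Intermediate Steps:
c(m, R) = 7*sqrt(-36 + m)
8398*5 + c(G(1, 4), -186) = 8398*5 + 7*sqrt(-36 + 12) = 41990 + 7*sqrt(-24) = 41990 + 7*(2*I*sqrt(6)) = 41990 + 14*I*sqrt(6)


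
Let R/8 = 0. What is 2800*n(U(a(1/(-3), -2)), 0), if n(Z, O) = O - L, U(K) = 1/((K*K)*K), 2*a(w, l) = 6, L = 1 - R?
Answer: -2800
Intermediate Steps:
R = 0 (R = 8*0 = 0)
L = 1 (L = 1 - 1*0 = 1 + 0 = 1)
a(w, l) = 3 (a(w, l) = (½)*6 = 3)
U(K) = K⁻³ (U(K) = 1/(K²*K) = 1/(K³) = K⁻³)
n(Z, O) = -1 + O (n(Z, O) = O - 1*1 = O - 1 = -1 + O)
2800*n(U(a(1/(-3), -2)), 0) = 2800*(-1 + 0) = 2800*(-1) = -2800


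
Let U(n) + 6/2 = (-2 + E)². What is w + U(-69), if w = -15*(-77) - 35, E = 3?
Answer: 1118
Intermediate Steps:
U(n) = -2 (U(n) = -3 + (-2 + 3)² = -3 + 1² = -3 + 1 = -2)
w = 1120 (w = 1155 - 35 = 1120)
w + U(-69) = 1120 - 2 = 1118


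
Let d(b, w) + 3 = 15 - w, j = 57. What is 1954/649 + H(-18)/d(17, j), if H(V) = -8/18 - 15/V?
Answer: 1578197/525690 ≈ 3.0021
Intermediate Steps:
H(V) = -4/9 - 15/V (H(V) = -8*1/18 - 15/V = -4/9 - 15/V)
d(b, w) = 12 - w (d(b, w) = -3 + (15 - w) = 12 - w)
1954/649 + H(-18)/d(17, j) = 1954/649 + (-4/9 - 15/(-18))/(12 - 1*57) = 1954*(1/649) + (-4/9 - 15*(-1/18))/(12 - 57) = 1954/649 + (-4/9 + ⅚)/(-45) = 1954/649 + (7/18)*(-1/45) = 1954/649 - 7/810 = 1578197/525690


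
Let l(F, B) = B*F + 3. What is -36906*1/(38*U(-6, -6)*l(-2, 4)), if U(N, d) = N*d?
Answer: 6151/1140 ≈ 5.3956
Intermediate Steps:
l(F, B) = 3 + B*F
-36906*1/(38*U(-6, -6)*l(-2, 4)) = -36906*1/(1368*(3 + 4*(-2))) = -36906*1/(1368*(3 - 8)) = -36906/((36*(-5))*38) = -36906/((-180*38)) = -36906/(-6840) = -36906*(-1/6840) = 6151/1140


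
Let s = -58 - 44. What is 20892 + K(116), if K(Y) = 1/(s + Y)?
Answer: 292489/14 ≈ 20892.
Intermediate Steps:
s = -102
K(Y) = 1/(-102 + Y)
20892 + K(116) = 20892 + 1/(-102 + 116) = 20892 + 1/14 = 292489/14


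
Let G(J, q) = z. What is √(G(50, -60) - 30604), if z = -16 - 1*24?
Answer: 2*I*√7661 ≈ 175.05*I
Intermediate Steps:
z = -40 (z = -16 - 24 = -40)
G(J, q) = -40
√(G(50, -60) - 30604) = √(-40 - 30604) = √(-30644) = 2*I*√7661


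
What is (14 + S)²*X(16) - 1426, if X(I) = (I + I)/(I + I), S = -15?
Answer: -1425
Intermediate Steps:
X(I) = 1 (X(I) = (2*I)/((2*I)) = (2*I)*(1/(2*I)) = 1)
(14 + S)²*X(16) - 1426 = (14 - 15)²*1 - 1426 = (-1)²*1 - 1426 = 1*1 - 1426 = 1 - 1426 = -1425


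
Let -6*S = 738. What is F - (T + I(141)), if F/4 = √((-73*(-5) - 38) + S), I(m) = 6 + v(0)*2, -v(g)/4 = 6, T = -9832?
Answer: 9874 + 8*√51 ≈ 9931.1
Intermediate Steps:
S = -123 (S = -⅙*738 = -123)
v(g) = -24 (v(g) = -4*6 = -24)
I(m) = -42 (I(m) = 6 - 24*2 = 6 - 48 = -42)
F = 8*√51 (F = 4*√((-73*(-5) - 38) - 123) = 4*√((365 - 38) - 123) = 4*√(327 - 123) = 4*√204 = 4*(2*√51) = 8*√51 ≈ 57.131)
F - (T + I(141)) = 8*√51 - (-9832 - 42) = 8*√51 - 1*(-9874) = 8*√51 + 9874 = 9874 + 8*√51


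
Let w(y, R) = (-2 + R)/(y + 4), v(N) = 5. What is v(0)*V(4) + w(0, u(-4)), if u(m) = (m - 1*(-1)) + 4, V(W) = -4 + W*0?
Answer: -81/4 ≈ -20.250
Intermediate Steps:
V(W) = -4 (V(W) = -4 + 0 = -4)
u(m) = 5 + m (u(m) = (m + 1) + 4 = (1 + m) + 4 = 5 + m)
w(y, R) = (-2 + R)/(4 + y)
v(0)*V(4) + w(0, u(-4)) = 5*(-4) + (-2 + (5 - 4))/(4 + 0) = -20 + (-2 + 1)/4 = -20 + (¼)*(-1) = -20 - ¼ = -81/4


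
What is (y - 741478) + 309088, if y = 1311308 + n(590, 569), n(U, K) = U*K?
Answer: 1214628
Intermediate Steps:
n(U, K) = K*U
y = 1647018 (y = 1311308 + 569*590 = 1311308 + 335710 = 1647018)
(y - 741478) + 309088 = (1647018 - 741478) + 309088 = 905540 + 309088 = 1214628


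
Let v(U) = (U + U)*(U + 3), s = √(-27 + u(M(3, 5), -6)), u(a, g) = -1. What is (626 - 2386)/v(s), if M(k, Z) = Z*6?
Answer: 440*√7/(7*(-3*I + 2*√7)) ≈ 23.784 + 13.484*I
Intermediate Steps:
M(k, Z) = 6*Z
s = 2*I*√7 (s = √(-27 - 1) = √(-28) = 2*I*√7 ≈ 5.2915*I)
v(U) = 2*U*(3 + U) (v(U) = (2*U)*(3 + U) = 2*U*(3 + U))
(626 - 2386)/v(s) = (626 - 2386)/((2*(2*I*√7)*(3 + 2*I*√7))) = -1760*(-I*√7/(28*(3 + 2*I*√7))) = -(-440)*I*√7/(7*(3 + 2*I*√7)) = 440*I*√7/(7*(3 + 2*I*√7))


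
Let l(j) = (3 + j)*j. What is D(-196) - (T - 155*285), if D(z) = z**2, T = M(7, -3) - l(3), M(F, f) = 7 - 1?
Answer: 82603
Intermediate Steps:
M(F, f) = 6
l(j) = j*(3 + j)
T = -12 (T = 6 - 3*(3 + 3) = 6 - 3*6 = 6 - 1*18 = 6 - 18 = -12)
D(-196) - (T - 155*285) = (-196)**2 - (-12 - 155*285) = 38416 - (-12 - 44175) = 38416 - 1*(-44187) = 38416 + 44187 = 82603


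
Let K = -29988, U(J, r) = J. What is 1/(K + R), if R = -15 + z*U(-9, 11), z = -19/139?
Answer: -139/4170246 ≈ -3.3331e-5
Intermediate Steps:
z = -19/139 (z = -19*1/139 = -19/139 ≈ -0.13669)
R = -1914/139 (R = -15 - 19/139*(-9) = -15 + 171/139 = -1914/139 ≈ -13.770)
1/(K + R) = 1/(-29988 - 1914/139) = 1/(-4170246/139) = -139/4170246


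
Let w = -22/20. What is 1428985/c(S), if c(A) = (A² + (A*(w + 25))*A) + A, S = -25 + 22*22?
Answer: 14289850/52464159 ≈ 0.27237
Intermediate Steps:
w = -11/10 (w = -22*1/20 = -11/10 ≈ -1.1000)
S = 459 (S = -25 + 484 = 459)
c(A) = A + 249*A²/10 (c(A) = (A² + (A*(-11/10 + 25))*A) + A = (A² + (A*(239/10))*A) + A = (A² + (239*A/10)*A) + A = (A² + 239*A²/10) + A = 249*A²/10 + A = A + 249*A²/10)
1428985/c(S) = 1428985/(((⅒)*459*(10 + 249*459))) = 1428985/(((⅒)*459*(10 + 114291))) = 1428985/(((⅒)*459*114301)) = 1428985/(52464159/10) = 1428985*(10/52464159) = 14289850/52464159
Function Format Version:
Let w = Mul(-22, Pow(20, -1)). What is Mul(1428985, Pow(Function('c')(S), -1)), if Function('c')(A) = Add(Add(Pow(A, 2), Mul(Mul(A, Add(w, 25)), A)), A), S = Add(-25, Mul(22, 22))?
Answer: Rational(14289850, 52464159) ≈ 0.27237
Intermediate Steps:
w = Rational(-11, 10) (w = Mul(-22, Rational(1, 20)) = Rational(-11, 10) ≈ -1.1000)
S = 459 (S = Add(-25, 484) = 459)
Function('c')(A) = Add(A, Mul(Rational(249, 10), Pow(A, 2))) (Function('c')(A) = Add(Add(Pow(A, 2), Mul(Mul(A, Add(Rational(-11, 10), 25)), A)), A) = Add(Add(Pow(A, 2), Mul(Mul(A, Rational(239, 10)), A)), A) = Add(Add(Pow(A, 2), Mul(Mul(Rational(239, 10), A), A)), A) = Add(Add(Pow(A, 2), Mul(Rational(239, 10), Pow(A, 2))), A) = Add(Mul(Rational(249, 10), Pow(A, 2)), A) = Add(A, Mul(Rational(249, 10), Pow(A, 2))))
Mul(1428985, Pow(Function('c')(S), -1)) = Mul(1428985, Pow(Mul(Rational(1, 10), 459, Add(10, Mul(249, 459))), -1)) = Mul(1428985, Pow(Mul(Rational(1, 10), 459, Add(10, 114291)), -1)) = Mul(1428985, Pow(Mul(Rational(1, 10), 459, 114301), -1)) = Mul(1428985, Pow(Rational(52464159, 10), -1)) = Mul(1428985, Rational(10, 52464159)) = Rational(14289850, 52464159)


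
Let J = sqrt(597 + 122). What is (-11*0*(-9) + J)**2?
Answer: 719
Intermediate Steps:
J = sqrt(719) ≈ 26.814
(-11*0*(-9) + J)**2 = (-11*0*(-9) + sqrt(719))**2 = (0*(-9) + sqrt(719))**2 = (0 + sqrt(719))**2 = (sqrt(719))**2 = 719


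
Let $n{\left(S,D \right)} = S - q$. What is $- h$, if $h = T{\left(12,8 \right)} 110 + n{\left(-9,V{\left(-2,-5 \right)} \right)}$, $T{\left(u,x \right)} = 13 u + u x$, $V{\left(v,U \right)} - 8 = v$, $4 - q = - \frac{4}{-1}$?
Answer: $-27711$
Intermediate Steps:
$q = 0$ ($q = 4 - - \frac{4}{-1} = 4 - \left(-4\right) \left(-1\right) = 4 - 4 = 0$)
$V{\left(v,U \right)} = 8 + v$
$n{\left(S,D \right)} = S$ ($n{\left(S,D \right)} = S - 0 = S + 0 = S$)
$h = 27711$ ($h = 12 \left(13 + 8\right) 110 - 9 = 12 \cdot 21 \cdot 110 - 9 = 252 \cdot 110 - 9 = 27720 - 9 = 27711$)
$- h = \left(-1\right) 27711 = -27711$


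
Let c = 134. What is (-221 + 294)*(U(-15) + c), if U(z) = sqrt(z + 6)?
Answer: 9782 + 219*I ≈ 9782.0 + 219.0*I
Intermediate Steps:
U(z) = sqrt(6 + z)
(-221 + 294)*(U(-15) + c) = (-221 + 294)*(sqrt(6 - 15) + 134) = 73*(sqrt(-9) + 134) = 73*(3*I + 134) = 73*(134 + 3*I) = 9782 + 219*I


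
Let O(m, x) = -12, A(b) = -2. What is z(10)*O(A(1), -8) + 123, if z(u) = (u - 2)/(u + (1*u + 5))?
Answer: 2979/25 ≈ 119.16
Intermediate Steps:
z(u) = (-2 + u)/(5 + 2*u) (z(u) = (-2 + u)/(u + (u + 5)) = (-2 + u)/(u + (5 + u)) = (-2 + u)/(5 + 2*u))
z(10)*O(A(1), -8) + 123 = ((-2 + 10)/(5 + 2*10))*(-12) + 123 = (8/(5 + 20))*(-12) + 123 = (8/25)*(-12) + 123 = -96/25 + 123 = 2979/25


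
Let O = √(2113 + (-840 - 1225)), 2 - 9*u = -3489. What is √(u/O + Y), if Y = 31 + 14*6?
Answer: √(37260 + 10473*√3)/18 ≈ 13.076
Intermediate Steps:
u = 3491/9 (u = 2/9 - ⅑*(-3489) = 2/9 + 1163/3 = 3491/9 ≈ 387.89)
O = 4*√3 (O = √(2113 - 2065) = √48 = 4*√3 ≈ 6.9282)
Y = 115 (Y = 31 + 84 = 115)
√(u/O + Y) = √(3491/(9*((4*√3))) + 115) = √(3491*(√3/12)/9 + 115) = √(3491*√3/108 + 115) = √(115 + 3491*√3/108)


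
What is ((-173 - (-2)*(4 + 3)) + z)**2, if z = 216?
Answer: 3249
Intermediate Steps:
((-173 - (-2)*(4 + 3)) + z)**2 = ((-173 - (-2)*(4 + 3)) + 216)**2 = ((-173 - (-2)*7) + 216)**2 = ((-173 - 1*(-14)) + 216)**2 = ((-173 + 14) + 216)**2 = (-159 + 216)**2 = 57**2 = 3249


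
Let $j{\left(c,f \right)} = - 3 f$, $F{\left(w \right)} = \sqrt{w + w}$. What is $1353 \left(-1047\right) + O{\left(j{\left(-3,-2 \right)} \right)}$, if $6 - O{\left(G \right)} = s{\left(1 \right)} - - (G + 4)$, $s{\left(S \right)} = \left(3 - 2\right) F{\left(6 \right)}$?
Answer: $-1416595 - 2 \sqrt{3} \approx -1.4166 \cdot 10^{6}$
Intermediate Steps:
$F{\left(w \right)} = \sqrt{2} \sqrt{w}$ ($F{\left(w \right)} = \sqrt{2 w} = \sqrt{2} \sqrt{w}$)
$s{\left(S \right)} = 2 \sqrt{3}$ ($s{\left(S \right)} = \left(3 - 2\right) \sqrt{2} \sqrt{6} = \left(3 - 2\right) 2 \sqrt{3} = 1 \cdot 2 \sqrt{3} = 2 \sqrt{3}$)
$O{\left(G \right)} = 2 - G - 2 \sqrt{3}$ ($O{\left(G \right)} = 6 - \left(2 \sqrt{3} - - (G + 4)\right) = 6 - \left(2 \sqrt{3} - - (4 + G)\right) = 6 - \left(2 \sqrt{3} - \left(-4 - G\right)\right) = 6 - \left(2 \sqrt{3} + \left(4 + G\right)\right) = 6 - \left(4 + G + 2 \sqrt{3}\right) = 2 - G - 2 \sqrt{3}$)
$1353 \left(-1047\right) + O{\left(j{\left(-3,-2 \right)} \right)} = 1353 \left(-1047\right) - \left(-2 + 6 + 2 \sqrt{3}\right) = -1416591 - \left(4 + 2 \sqrt{3}\right) = -1416595 - 2 \sqrt{3}$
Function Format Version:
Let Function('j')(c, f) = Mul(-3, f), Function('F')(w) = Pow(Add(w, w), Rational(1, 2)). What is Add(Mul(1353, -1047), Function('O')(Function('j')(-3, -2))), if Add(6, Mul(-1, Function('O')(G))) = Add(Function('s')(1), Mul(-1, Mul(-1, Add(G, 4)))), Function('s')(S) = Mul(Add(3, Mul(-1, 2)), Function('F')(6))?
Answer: Add(-1416595, Mul(-2, Pow(3, Rational(1, 2)))) ≈ -1.4166e+6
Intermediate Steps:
Function('F')(w) = Mul(Pow(2, Rational(1, 2)), Pow(w, Rational(1, 2))) (Function('F')(w) = Pow(Mul(2, w), Rational(1, 2)) = Mul(Pow(2, Rational(1, 2)), Pow(w, Rational(1, 2))))
Function('s')(S) = Mul(2, Pow(3, Rational(1, 2))) (Function('s')(S) = Mul(Add(3, Mul(-1, 2)), Mul(Pow(2, Rational(1, 2)), Pow(6, Rational(1, 2)))) = Mul(Add(3, -2), Mul(2, Pow(3, Rational(1, 2)))) = Mul(1, Mul(2, Pow(3, Rational(1, 2)))) = Mul(2, Pow(3, Rational(1, 2))))
Function('O')(G) = Add(2, Mul(-1, G), Mul(-2, Pow(3, Rational(1, 2)))) (Function('O')(G) = Add(6, Mul(-1, Add(Mul(2, Pow(3, Rational(1, 2))), Mul(-1, Mul(-1, Add(G, 4)))))) = Add(6, Mul(-1, Add(Mul(2, Pow(3, Rational(1, 2))), Mul(-1, Mul(-1, Add(4, G)))))) = Add(6, Mul(-1, Add(Mul(2, Pow(3, Rational(1, 2))), Mul(-1, Add(-4, Mul(-1, G)))))) = Add(6, Mul(-1, Add(Mul(2, Pow(3, Rational(1, 2))), Add(4, G)))) = Add(6, Mul(-1, Add(4, G, Mul(2, Pow(3, Rational(1, 2)))))) = Add(6, Add(-4, Mul(-1, G), Mul(-2, Pow(3, Rational(1, 2))))) = Add(2, Mul(-1, G), Mul(-2, Pow(3, Rational(1, 2)))))
Add(Mul(1353, -1047), Function('O')(Function('j')(-3, -2))) = Add(Mul(1353, -1047), Add(2, Mul(-1, Mul(-3, -2)), Mul(-2, Pow(3, Rational(1, 2))))) = Add(-1416591, Add(2, Mul(-1, 6), Mul(-2, Pow(3, Rational(1, 2))))) = Add(-1416591, Add(2, -6, Mul(-2, Pow(3, Rational(1, 2))))) = Add(-1416591, Add(-4, Mul(-2, Pow(3, Rational(1, 2))))) = Add(-1416595, Mul(-2, Pow(3, Rational(1, 2))))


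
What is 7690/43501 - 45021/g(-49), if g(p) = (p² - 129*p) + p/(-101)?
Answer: -63676547877/12774373157 ≈ -4.9847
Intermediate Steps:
g(p) = p² - 13030*p/101 (g(p) = (p² - 129*p) + p*(-1/101) = (p² - 129*p) - p/101 = p² - 13030*p/101)
7690/43501 - 45021/g(-49) = 7690/43501 - 45021*(-101/(49*(-13030 + 101*(-49)))) = 7690*(1/43501) - 45021*(-101/(49*(-13030 - 4949))) = 7690/43501 - 45021/((1/101)*(-49)*(-17979)) = 7690/43501 - 45021/880971/101 = 7690/43501 - 45021*101/880971 = 7690/43501 - 1515707/293657 = -63676547877/12774373157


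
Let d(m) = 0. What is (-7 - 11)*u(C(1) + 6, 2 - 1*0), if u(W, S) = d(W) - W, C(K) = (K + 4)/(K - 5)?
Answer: 171/2 ≈ 85.500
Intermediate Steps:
C(K) = (4 + K)/(-5 + K)
u(W, S) = -W (u(W, S) = 0 - W = -W)
(-7 - 11)*u(C(1) + 6, 2 - 1*0) = (-7 - 11)*(-((4 + 1)/(-5 + 1) + 6)) = -(-18)*(5/(-4) + 6) = -(-18)*(-¼*5 + 6) = -(-18)*(-5/4 + 6) = -(-18)*19/4 = -18*(-19/4) = 171/2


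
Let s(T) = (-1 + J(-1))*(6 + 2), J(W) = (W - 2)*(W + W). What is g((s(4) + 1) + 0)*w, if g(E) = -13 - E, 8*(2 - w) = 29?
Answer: 351/4 ≈ 87.750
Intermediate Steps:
w = -13/8 (w = 2 - ⅛*29 = 2 - 29/8 = -13/8 ≈ -1.6250)
J(W) = 2*W*(-2 + W) (J(W) = (-2 + W)*(2*W) = 2*W*(-2 + W))
s(T) = 40 (s(T) = (-1 + 2*(-1)*(-2 - 1))*(6 + 2) = (-1 + 2*(-1)*(-3))*8 = (-1 + 6)*8 = 5*8 = 40)
g((s(4) + 1) + 0)*w = (-13 - ((40 + 1) + 0))*(-13/8) = (-13 - (41 + 0))*(-13/8) = (-13 - 1*41)*(-13/8) = (-13 - 41)*(-13/8) = -54*(-13/8) = 351/4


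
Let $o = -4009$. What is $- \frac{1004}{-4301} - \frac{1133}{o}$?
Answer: $\frac{8898069}{17242709} \approx 0.51605$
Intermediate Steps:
$- \frac{1004}{-4301} - \frac{1133}{o} = - \frac{1004}{-4301} - \frac{1133}{-4009} = \left(-1004\right) \left(- \frac{1}{4301}\right) - - \frac{1133}{4009} = \frac{1004}{4301} + \frac{1133}{4009} = \frac{8898069}{17242709}$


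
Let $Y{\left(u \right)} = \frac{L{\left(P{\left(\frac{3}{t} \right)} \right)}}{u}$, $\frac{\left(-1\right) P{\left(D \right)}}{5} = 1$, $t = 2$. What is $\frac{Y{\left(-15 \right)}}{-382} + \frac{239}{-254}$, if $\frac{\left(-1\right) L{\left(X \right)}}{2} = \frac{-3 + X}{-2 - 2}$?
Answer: $- \frac{685243}{727710} \approx -0.94164$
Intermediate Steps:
$P{\left(D \right)} = -5$ ($P{\left(D \right)} = \left(-5\right) 1 = -5$)
$L{\left(X \right)} = - \frac{3}{2} + \frac{X}{2}$ ($L{\left(X \right)} = - 2 \frac{-3 + X}{-2 - 2} = - 2 \frac{-3 + X}{-4} = - 2 \left(-3 + X\right) \left(- \frac{1}{4}\right) = - 2 \left(\frac{3}{4} - \frac{X}{4}\right) = - \frac{3}{2} + \frac{X}{2}$)
$Y{\left(u \right)} = - \frac{4}{u}$ ($Y{\left(u \right)} = \frac{- \frac{3}{2} + \frac{1}{2} \left(-5\right)}{u} = \frac{- \frac{3}{2} - \frac{5}{2}}{u} = - \frac{4}{u}$)
$\frac{Y{\left(-15 \right)}}{-382} + \frac{239}{-254} = \frac{\left(-4\right) \frac{1}{-15}}{-382} + \frac{239}{-254} = \left(-4\right) \left(- \frac{1}{15}\right) \left(- \frac{1}{382}\right) + 239 \left(- \frac{1}{254}\right) = \frac{4}{15} \left(- \frac{1}{382}\right) - \frac{239}{254} = - \frac{2}{2865} - \frac{239}{254} = - \frac{685243}{727710}$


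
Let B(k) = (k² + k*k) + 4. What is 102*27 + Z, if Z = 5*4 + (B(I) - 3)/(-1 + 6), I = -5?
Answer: 13921/5 ≈ 2784.2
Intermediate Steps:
B(k) = 4 + 2*k² (B(k) = (k² + k²) + 4 = 2*k² + 4 = 4 + 2*k²)
Z = 151/5 (Z = 5*4 + ((4 + 2*(-5)²) - 3)/(-1 + 6) = 20 + ((4 + 2*25) - 3)/5 = 20 + ((4 + 50) - 3)*(⅕) = 20 + (54 - 3)*(⅕) = 20 + 51*(⅕) = 20 + 51/5 = 151/5 ≈ 30.200)
102*27 + Z = 102*27 + 151/5 = 2754 + 151/5 = 13921/5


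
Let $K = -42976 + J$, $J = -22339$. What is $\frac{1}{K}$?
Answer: $- \frac{1}{65315} \approx -1.531 \cdot 10^{-5}$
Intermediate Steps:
$K = -65315$ ($K = -42976 - 22339 = -65315$)
$\frac{1}{K} = \frac{1}{-65315} = - \frac{1}{65315}$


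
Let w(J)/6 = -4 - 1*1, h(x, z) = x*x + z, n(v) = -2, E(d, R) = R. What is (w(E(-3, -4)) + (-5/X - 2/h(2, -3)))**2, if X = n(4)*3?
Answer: 34969/36 ≈ 971.36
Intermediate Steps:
h(x, z) = z + x**2 (h(x, z) = x**2 + z = z + x**2)
X = -6 (X = -2*3 = -6)
w(J) = -30 (w(J) = 6*(-4 - 1*1) = 6*(-4 - 1) = 6*(-5) = -30)
(w(E(-3, -4)) + (-5/X - 2/h(2, -3)))**2 = (-30 + (-5/(-6) - 2/(-3 + 2**2)))**2 = (-30 + (-5*(-1/6) - 2/(-3 + 4)))**2 = (-30 + (5/6 - 2/1))**2 = (-30 + (5/6 - 2*1))**2 = (-30 + (5/6 - 2))**2 = (-30 - 7/6)**2 = (-187/6)**2 = 34969/36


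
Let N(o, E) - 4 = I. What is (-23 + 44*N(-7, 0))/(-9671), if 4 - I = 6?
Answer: -65/9671 ≈ -0.0067211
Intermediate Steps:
I = -2 (I = 4 - 1*6 = 4 - 6 = -2)
N(o, E) = 2 (N(o, E) = 4 - 2 = 2)
(-23 + 44*N(-7, 0))/(-9671) = (-23 + 44*2)/(-9671) = (-23 + 88)*(-1/9671) = 65*(-1/9671) = -65/9671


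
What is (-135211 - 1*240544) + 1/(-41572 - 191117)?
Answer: -87434055196/232689 ≈ -3.7576e+5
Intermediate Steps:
(-135211 - 1*240544) + 1/(-41572 - 191117) = (-135211 - 240544) + 1/(-232689) = -375755 - 1/232689 = -87434055196/232689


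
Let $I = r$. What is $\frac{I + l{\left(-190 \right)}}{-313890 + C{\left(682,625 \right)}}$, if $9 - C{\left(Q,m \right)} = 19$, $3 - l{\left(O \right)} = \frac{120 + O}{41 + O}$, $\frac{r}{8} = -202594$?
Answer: $\frac{241491671}{46771100} \approx 5.1633$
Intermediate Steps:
$r = -1620752$ ($r = 8 \left(-202594\right) = -1620752$)
$I = -1620752$
$l{\left(O \right)} = 3 - \frac{120 + O}{41 + O}$
$C{\left(Q,m \right)} = -10$ ($C{\left(Q,m \right)} = 9 - 19 = -10$)
$\frac{I + l{\left(-190 \right)}}{-313890 + C{\left(682,625 \right)}} = \frac{-1620752 + \frac{3 + 2 \left(-190\right)}{41 - 190}}{-313890 - 10} = \frac{-1620752 + \frac{3 - 380}{-149}}{-313900} = \left(-1620752 - - \frac{377}{149}\right) \left(- \frac{1}{313900}\right) = \left(-1620752 + \frac{377}{149}\right) \left(- \frac{1}{313900}\right) = \left(- \frac{241491671}{149}\right) \left(- \frac{1}{313900}\right) = \frac{241491671}{46771100}$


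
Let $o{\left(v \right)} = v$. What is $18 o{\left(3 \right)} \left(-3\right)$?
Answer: $-162$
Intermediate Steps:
$18 o{\left(3 \right)} \left(-3\right) = 18 \cdot 3 \left(-3\right) = 54 \left(-3\right) = -162$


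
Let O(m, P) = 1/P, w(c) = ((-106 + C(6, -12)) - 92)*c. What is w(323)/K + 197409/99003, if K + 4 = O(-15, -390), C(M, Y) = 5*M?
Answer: 99785937349/7359223 ≈ 13559.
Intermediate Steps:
w(c) = -168*c (w(c) = ((-106 + 5*6) - 92)*c = ((-106 + 30) - 92)*c = (-76 - 92)*c = -168*c)
K = -1561/390 (K = -4 + 1/(-390) = -4 - 1/390 = -1561/390 ≈ -4.0026)
w(323)/K + 197409/99003 = (-168*323)/(-1561/390) + 197409/99003 = -54264*(-390/1561) + 197409*(1/99003) = 3023280/223 + 65803/33001 = 99785937349/7359223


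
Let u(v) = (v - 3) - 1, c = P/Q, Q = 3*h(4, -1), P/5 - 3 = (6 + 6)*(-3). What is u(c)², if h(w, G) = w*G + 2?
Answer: 2209/4 ≈ 552.25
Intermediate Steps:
h(w, G) = 2 + G*w (h(w, G) = G*w + 2 = 2 + G*w)
P = -165 (P = 15 + 5*((6 + 6)*(-3)) = 15 + 5*(12*(-3)) = 15 + 5*(-36) = 15 - 180 = -165)
Q = -6 (Q = 3*(2 - 1*4) = 3*(2 - 4) = 3*(-2) = -6)
c = 55/2 (c = -165/(-6) = -165*(-⅙) = 55/2 ≈ 27.500)
u(v) = -4 + v (u(v) = (-3 + v) - 1 = -4 + v)
u(c)² = (-4 + 55/2)² = (47/2)² = 2209/4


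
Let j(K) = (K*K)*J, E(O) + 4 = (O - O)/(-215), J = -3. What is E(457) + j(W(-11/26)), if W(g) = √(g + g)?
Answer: -19/13 ≈ -1.4615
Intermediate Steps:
E(O) = -4 (E(O) = -4 + (O - O)/(-215) = -4 + 0*(-1/215) = -4 + 0 = -4)
W(g) = √2*√g (W(g) = √(2*g) = √2*√g)
j(K) = -3*K² (j(K) = (K*K)*(-3) = K²*(-3) = -3*K²)
E(457) + j(W(-11/26)) = -4 - 3*(√2*√(-11/26))² = -4 - 3*(√2*(I*√286/26))² = -4 - 3*(I*√143/13)² = -4 - 3*(-11/13) = -4 + 33/13 = -19/13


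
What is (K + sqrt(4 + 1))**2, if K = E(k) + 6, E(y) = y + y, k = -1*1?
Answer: (4 + sqrt(5))**2 ≈ 38.889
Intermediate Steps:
k = -1
E(y) = 2*y
K = 4 (K = 2*(-1) + 6 = -2 + 6 = 4)
(K + sqrt(4 + 1))**2 = (4 + sqrt(4 + 1))**2 = (4 + sqrt(5))**2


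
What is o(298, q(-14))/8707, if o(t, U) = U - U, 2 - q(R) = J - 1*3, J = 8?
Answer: 0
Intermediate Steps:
q(R) = -3 (q(R) = 2 - (8 - 1*3) = 2 - (8 - 3) = 2 - 1*5 = 2 - 5 = -3)
o(t, U) = 0
o(298, q(-14))/8707 = 0/8707 = 0*(1/8707) = 0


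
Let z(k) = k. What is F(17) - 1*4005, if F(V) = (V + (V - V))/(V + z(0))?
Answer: -4004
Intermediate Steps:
F(V) = 1 (F(V) = (V + (V - V))/(V + 0) = (V + 0)/V = V/V = 1)
F(17) - 1*4005 = 1 - 1*4005 = 1 - 4005 = -4004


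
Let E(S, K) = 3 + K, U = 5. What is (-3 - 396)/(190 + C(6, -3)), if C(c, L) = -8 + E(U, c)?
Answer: -399/191 ≈ -2.0890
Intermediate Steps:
C(c, L) = -5 + c (C(c, L) = -8 + (3 + c) = -5 + c)
(-3 - 396)/(190 + C(6, -3)) = (-3 - 396)/(190 + (-5 + 6)) = -399/(190 + 1) = -399/191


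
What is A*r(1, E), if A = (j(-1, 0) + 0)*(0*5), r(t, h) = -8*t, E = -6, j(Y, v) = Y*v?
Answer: 0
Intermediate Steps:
A = 0 (A = (-1*0 + 0)*(0*5) = (0 + 0)*0 = 0*0 = 0)
A*r(1, E) = 0*(-8*1) = 0*(-8) = 0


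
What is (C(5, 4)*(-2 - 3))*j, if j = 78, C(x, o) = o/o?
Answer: -390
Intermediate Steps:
C(x, o) = 1
(C(5, 4)*(-2 - 3))*j = (1*(-2 - 3))*78 = (1*(-5))*78 = -5*78 = -390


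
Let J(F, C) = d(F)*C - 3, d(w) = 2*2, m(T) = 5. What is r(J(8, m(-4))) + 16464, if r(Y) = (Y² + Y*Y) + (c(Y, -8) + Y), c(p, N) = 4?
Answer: 17063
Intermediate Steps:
d(w) = 4
J(F, C) = -3 + 4*C (J(F, C) = 4*C - 3 = -3 + 4*C)
r(Y) = 4 + Y + 2*Y² (r(Y) = (Y² + Y*Y) + (4 + Y) = (Y² + Y²) + (4 + Y) = 2*Y² + (4 + Y) = 4 + Y + 2*Y²)
r(J(8, m(-4))) + 16464 = (4 + (-3 + 4*5) + 2*(-3 + 4*5)²) + 16464 = (4 + (-3 + 20) + 2*(-3 + 20)²) + 16464 = (4 + 17 + 2*17²) + 16464 = (4 + 17 + 2*289) + 16464 = (4 + 17 + 578) + 16464 = 599 + 16464 = 17063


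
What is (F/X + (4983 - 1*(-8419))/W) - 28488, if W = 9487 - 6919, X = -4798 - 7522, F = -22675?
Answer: -22526829121/790944 ≈ -28481.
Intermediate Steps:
X = -12320
W = 2568
(F/X + (4983 - 1*(-8419))/W) - 28488 = (-22675/(-12320) + (4983 - 1*(-8419))/2568) - 28488 = (-22675*(-1/12320) + (4983 + 8419)*(1/2568)) - 28488 = (4535/2464 + 13402*(1/2568)) - 28488 = (4535/2464 + 6701/1284) - 28488 = 5583551/790944 - 28488 = -22526829121/790944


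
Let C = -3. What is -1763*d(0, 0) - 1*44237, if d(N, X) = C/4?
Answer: -171659/4 ≈ -42915.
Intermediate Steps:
d(N, X) = -¾ (d(N, X) = -3/4 = -3*¼ = -¾)
-1763*d(0, 0) - 1*44237 = -1763*(-¾) - 1*44237 = 5289/4 - 44237 = -171659/4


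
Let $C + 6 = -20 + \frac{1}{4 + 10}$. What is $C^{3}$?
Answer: $- \frac{47832147}{2744} \approx -17432.0$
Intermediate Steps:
$C = - \frac{363}{14}$ ($C = -6 - \left(20 - \frac{1}{4 + 10}\right) = -6 - \left(20 - \frac{1}{14}\right) = -6 + \left(-20 + \frac{1}{14}\right) = -6 - \frac{279}{14} = - \frac{363}{14} \approx -25.929$)
$C^{3} = \left(- \frac{363}{14}\right)^{3} = - \frac{47832147}{2744}$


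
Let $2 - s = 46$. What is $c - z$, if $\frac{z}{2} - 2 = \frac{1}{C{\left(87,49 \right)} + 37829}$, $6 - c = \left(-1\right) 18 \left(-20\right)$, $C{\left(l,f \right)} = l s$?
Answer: $- \frac{12172360}{34001} \approx -358.0$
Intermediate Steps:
$s = -44$ ($s = 2 - 46 = -44$)
$C{\left(l,f \right)} = - 44 l$ ($C{\left(l,f \right)} = l \left(-44\right) = - 44 l$)
$c = -354$ ($c = 6 - \left(-1\right) 18 \left(-20\right) = 6 - \left(-18\right) \left(-20\right) = 6 - 360 = -354$)
$z = \frac{136006}{34001}$ ($z = 4 + \frac{2}{\left(-44\right) 87 + 37829} = 4 + \frac{2}{-3828 + 37829} = 4 + \frac{2}{34001} = \frac{136006}{34001} \approx 4.0001$)
$c - z = -354 - \frac{136006}{34001} = - \frac{12172360}{34001}$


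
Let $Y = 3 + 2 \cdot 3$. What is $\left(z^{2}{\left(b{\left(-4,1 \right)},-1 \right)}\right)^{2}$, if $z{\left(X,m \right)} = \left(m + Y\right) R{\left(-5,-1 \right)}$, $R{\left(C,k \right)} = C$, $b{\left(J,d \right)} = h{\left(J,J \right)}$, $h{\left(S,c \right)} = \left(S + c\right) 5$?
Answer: $2560000$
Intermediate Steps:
$Y = 9$ ($Y = 3 + 6 = 9$)
$h{\left(S,c \right)} = 5 S + 5 c$
$b{\left(J,d \right)} = 10 J$ ($b{\left(J,d \right)} = 5 J + 5 J = 10 J$)
$z{\left(X,m \right)} = -45 - 5 m$ ($z{\left(X,m \right)} = \left(m + 9\right) \left(-5\right) = \left(9 + m\right) \left(-5\right) = -45 - 5 m$)
$\left(z^{2}{\left(b{\left(-4,1 \right)},-1 \right)}\right)^{2} = \left(\left(-45 - -5\right)^{2}\right)^{2} = \left(\left(-45 + 5\right)^{2}\right)^{2} = \left(\left(-40\right)^{2}\right)^{2} = 1600^{2} = 2560000$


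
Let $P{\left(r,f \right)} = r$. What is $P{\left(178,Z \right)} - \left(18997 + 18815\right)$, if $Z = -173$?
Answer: $-37634$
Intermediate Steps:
$P{\left(178,Z \right)} - \left(18997 + 18815\right) = 178 - \left(18997 + 18815\right) = 178 - 37812 = -37634$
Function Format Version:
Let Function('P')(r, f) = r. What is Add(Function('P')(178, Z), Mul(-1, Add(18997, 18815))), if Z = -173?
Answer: -37634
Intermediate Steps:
Add(Function('P')(178, Z), Mul(-1, Add(18997, 18815))) = Add(178, Mul(-1, Add(18997, 18815))) = Add(178, Mul(-1, 37812)) = Add(178, -37812) = -37634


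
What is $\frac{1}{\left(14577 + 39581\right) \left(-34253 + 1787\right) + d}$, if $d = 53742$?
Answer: $- \frac{1}{1758239886} \approx -5.6875 \cdot 10^{-10}$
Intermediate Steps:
$\frac{1}{\left(14577 + 39581\right) \left(-34253 + 1787\right) + d} = \frac{1}{\left(14577 + 39581\right) \left(-34253 + 1787\right) + 53742} = \frac{1}{54158 \left(-32466\right) + 53742} = \frac{1}{-1758293628 + 53742} = \frac{1}{-1758239886} = - \frac{1}{1758239886}$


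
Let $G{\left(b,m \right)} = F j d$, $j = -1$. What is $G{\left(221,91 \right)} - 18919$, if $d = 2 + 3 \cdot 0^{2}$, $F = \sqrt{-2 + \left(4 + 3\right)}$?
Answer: $-18919 - 2 \sqrt{5} \approx -18923.0$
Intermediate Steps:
$F = \sqrt{5}$ ($F = \sqrt{-2 + 7} = \sqrt{5} \approx 2.2361$)
$d = 2$ ($d = 2 + 3 \cdot 0 = 2 + 0 = 2$)
$G{\left(b,m \right)} = - 2 \sqrt{5}$ ($G{\left(b,m \right)} = \sqrt{5} \left(\left(-1\right) 2\right) = \sqrt{5} \left(-2\right) = - 2 \sqrt{5}$)
$G{\left(221,91 \right)} - 18919 = - 2 \sqrt{5} - 18919 = -18919 - 2 \sqrt{5}$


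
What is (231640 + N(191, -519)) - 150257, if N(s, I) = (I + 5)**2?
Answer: 345579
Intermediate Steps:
N(s, I) = (5 + I)**2
(231640 + N(191, -519)) - 150257 = (231640 + (5 - 519)**2) - 150257 = (231640 + (-514)**2) - 150257 = (231640 + 264196) - 150257 = 495836 - 150257 = 345579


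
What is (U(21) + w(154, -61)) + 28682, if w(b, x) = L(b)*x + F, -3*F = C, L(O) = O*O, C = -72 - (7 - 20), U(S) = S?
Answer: -4253860/3 ≈ -1.4180e+6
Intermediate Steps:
C = -59 (C = -72 - 1*(-13) = -72 + 13 = -59)
L(O) = O²
F = 59/3 (F = -⅓*(-59) = 59/3 ≈ 19.667)
w(b, x) = 59/3 + x*b² (w(b, x) = b²*x + 59/3 = x*b² + 59/3 = 59/3 + x*b²)
(U(21) + w(154, -61)) + 28682 = (21 + (59/3 - 61*154²)) + 28682 = (21 + (59/3 - 61*23716)) + 28682 = (21 + (59/3 - 1446676)) + 28682 = (21 - 4339969/3) + 28682 = -4339906/3 + 28682 = -4253860/3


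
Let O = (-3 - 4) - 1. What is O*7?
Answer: -56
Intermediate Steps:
O = -8 (O = -7 - 1 = -8)
O*7 = -8*7 = -56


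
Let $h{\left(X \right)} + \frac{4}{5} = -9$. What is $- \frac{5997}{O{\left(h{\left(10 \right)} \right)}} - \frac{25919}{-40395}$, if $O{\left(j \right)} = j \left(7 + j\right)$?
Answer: $- \frac{6038439941}{27710970} \approx -217.91$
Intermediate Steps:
$h{\left(X \right)} = - \frac{49}{5}$ ($h{\left(X \right)} = - \frac{4}{5} - 9 = - \frac{49}{5}$)
$- \frac{5997}{O{\left(h{\left(10 \right)} \right)}} - \frac{25919}{-40395} = - \frac{5997}{\left(- \frac{49}{5}\right) \left(7 - \frac{49}{5}\right)} - \frac{25919}{-40395} = - \frac{5997}{\left(- \frac{49}{5}\right) \left(- \frac{14}{5}\right)} - - \frac{25919}{40395} = - \frac{5997}{\frac{686}{25}} + \frac{25919}{40395} = \left(-5997\right) \frac{25}{686} + \frac{25919}{40395} = - \frac{149925}{686} + \frac{25919}{40395} = - \frac{6038439941}{27710970}$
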